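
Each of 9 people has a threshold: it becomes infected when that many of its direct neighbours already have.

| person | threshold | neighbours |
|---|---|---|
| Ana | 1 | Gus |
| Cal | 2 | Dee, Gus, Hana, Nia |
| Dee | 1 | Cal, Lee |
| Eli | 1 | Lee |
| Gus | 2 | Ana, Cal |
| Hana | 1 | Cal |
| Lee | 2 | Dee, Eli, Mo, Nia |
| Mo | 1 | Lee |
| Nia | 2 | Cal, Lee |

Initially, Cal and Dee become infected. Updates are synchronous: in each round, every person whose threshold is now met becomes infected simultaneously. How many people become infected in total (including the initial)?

3

Round 1 — Cal, Dee become infected (initial).
Round 2 — checking thresholds:
  Gus: 1 of 2 neighbours < 2, not yet.
  Hana: 1 of 1 neighbours ≥ 1, becomes infected.
  Lee: 1 of 4 neighbours < 2, not yet.
  Nia: 1 of 2 neighbours < 2, not yet.
Round 3 — no new infections; cascade stops.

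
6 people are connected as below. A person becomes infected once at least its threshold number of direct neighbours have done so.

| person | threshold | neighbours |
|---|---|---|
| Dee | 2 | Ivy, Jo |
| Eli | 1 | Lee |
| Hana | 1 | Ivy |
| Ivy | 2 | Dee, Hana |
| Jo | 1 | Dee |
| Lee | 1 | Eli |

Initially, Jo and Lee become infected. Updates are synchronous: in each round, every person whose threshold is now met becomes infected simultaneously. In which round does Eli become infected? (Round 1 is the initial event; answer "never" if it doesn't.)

Round 1 — Jo, Lee become infected (initial).
Round 2 — checking thresholds:
  Dee: 1 of 2 neighbours < 2, holds.
  Eli: 1 of 1 neighbours ≥ 1, becomes infected.
Round 3 — no new infections; cascade stops.

2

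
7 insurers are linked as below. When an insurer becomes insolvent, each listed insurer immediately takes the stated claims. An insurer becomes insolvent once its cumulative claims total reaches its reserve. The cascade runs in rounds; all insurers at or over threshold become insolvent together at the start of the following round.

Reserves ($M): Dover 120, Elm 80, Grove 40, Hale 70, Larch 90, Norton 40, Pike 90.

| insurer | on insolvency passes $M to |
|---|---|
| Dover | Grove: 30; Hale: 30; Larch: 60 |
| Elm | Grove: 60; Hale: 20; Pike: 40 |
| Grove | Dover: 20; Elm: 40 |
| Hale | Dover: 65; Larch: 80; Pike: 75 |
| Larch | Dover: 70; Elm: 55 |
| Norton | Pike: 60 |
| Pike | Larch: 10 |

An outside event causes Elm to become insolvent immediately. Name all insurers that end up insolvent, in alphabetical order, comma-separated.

Elm, Grove

Round 1 — Elm becomes insolvent (initial).
  Grove: +60 → 60 ≥ 40
  Hale: +20 → 20 < 70
  Pike: +40 → 40 < 90
Round 2 — Grove becomes insolvent.
  Dover: +20 → 20 < 120
No further insolvencies.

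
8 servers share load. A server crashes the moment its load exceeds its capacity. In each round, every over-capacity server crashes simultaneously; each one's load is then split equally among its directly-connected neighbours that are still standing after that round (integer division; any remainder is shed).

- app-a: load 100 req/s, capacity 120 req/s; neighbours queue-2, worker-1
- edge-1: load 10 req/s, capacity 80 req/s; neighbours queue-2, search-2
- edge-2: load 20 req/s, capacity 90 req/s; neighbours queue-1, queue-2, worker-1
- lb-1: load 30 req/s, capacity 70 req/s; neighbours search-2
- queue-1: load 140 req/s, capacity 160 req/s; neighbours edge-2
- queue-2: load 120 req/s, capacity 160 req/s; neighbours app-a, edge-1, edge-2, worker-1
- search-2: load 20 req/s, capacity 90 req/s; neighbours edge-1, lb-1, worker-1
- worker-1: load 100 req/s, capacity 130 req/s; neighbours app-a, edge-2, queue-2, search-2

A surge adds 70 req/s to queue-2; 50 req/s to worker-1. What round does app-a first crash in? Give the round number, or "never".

2

Round 1 — queue-2 at 190 > 160; worker-1 at 150 > 130. queue-2, worker-1 crash.
  queue-2 sheds 190 req/s to app-a, edge-1, edge-2: 63 each (1 lost).
    app-a: 100+63 = 163 > 120
    edge-1: 10+63 = 73 ≤ 80
    edge-2: 20+63 = 83 ≤ 90
  worker-1 sheds 150 req/s to app-a, edge-2, search-2: 50 each.
    app-a: 163+50 = 213 > 120
    edge-2: 83+50 = 133 > 90
    search-2: 20+50 = 70 ≤ 90
Round 2 — app-a, edge-2 crash.
  app-a sheds 213 req/s: no online neighbours, lost.
  edge-2 sheds 133 req/s to queue-1: 133 each.
    queue-1: 140+133 = 273 > 160
Round 3 — queue-1 crashes.
  queue-1 sheds 273 req/s: no online neighbours, lost.
No further crashes.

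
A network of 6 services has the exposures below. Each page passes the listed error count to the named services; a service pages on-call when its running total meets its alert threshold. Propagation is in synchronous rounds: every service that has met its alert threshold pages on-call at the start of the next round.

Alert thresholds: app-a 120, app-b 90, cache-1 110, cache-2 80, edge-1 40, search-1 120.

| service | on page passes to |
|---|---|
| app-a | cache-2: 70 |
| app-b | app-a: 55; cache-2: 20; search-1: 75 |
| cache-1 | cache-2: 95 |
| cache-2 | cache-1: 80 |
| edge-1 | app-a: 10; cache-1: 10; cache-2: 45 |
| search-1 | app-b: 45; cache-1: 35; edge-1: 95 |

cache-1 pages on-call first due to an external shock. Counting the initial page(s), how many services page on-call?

Round 1 — cache-1 pages on-call (initial).
  cache-2: +95 → 95 ≥ 80
Round 2 — cache-2 pages on-call.
No further pages.

2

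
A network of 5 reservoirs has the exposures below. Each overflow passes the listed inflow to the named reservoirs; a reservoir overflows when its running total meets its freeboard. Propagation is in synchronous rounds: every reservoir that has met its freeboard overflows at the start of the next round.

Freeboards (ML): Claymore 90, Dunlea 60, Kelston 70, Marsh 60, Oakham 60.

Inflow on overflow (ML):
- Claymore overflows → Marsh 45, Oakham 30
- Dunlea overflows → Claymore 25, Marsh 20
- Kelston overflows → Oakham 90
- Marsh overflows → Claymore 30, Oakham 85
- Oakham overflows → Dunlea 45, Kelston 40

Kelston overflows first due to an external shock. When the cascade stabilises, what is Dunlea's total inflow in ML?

45

Round 1 — Kelston overflows (initial).
  Oakham: +90 → 90 ≥ 60
Round 2 — Oakham overflows.
  Dunlea: +45 → 45 < 60
No further overflows.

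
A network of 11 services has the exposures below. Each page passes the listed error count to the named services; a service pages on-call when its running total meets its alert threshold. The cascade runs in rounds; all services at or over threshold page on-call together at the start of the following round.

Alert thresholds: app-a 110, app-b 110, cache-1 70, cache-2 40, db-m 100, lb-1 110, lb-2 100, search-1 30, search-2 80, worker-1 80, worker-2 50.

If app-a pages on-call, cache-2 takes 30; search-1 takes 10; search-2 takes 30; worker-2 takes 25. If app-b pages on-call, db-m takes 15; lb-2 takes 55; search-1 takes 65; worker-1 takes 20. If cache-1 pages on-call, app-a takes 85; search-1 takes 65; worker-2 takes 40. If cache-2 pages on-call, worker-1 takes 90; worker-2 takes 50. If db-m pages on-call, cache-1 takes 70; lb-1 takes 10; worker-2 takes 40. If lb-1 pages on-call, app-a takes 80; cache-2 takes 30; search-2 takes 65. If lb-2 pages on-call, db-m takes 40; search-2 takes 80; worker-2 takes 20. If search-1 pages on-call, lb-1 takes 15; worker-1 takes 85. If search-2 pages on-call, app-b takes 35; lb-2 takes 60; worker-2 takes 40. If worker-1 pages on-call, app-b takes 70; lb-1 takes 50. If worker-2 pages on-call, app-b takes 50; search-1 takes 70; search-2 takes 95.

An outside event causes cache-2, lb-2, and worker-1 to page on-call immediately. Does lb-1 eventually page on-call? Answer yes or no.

Round 1 — cache-2, lb-2, worker-1 page on-call (initial).
  app-b: +70 → 70 < 110
  db-m: +40 → 40 < 100
  lb-1: +50 → 50 < 110
  search-2: +80 → 80 ≥ 80
  worker-2: +50+20 → 70 ≥ 50
Round 2 — search-2, worker-2 page on-call.
  app-b: +35+50 → 155 ≥ 110
  search-1: +70 → 70 ≥ 30
Round 3 — app-b, search-1 page on-call.
  db-m: +15 → 55 < 100
  lb-1: +15 → 65 < 110
No further pages.

no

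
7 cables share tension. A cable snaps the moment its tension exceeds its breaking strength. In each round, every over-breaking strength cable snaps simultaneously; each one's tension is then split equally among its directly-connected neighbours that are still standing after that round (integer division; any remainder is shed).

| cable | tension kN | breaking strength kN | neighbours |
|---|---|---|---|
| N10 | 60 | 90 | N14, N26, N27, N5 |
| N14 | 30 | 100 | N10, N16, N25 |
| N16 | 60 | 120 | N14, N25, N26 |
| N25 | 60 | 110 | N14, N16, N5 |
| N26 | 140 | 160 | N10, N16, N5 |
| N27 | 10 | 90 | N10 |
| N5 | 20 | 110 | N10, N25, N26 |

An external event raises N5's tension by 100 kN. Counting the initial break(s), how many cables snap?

Round 1 — N5 at 120 > 110. N5 snaps.
  N5 sheds 120 kN to N10, N25, N26: 40 each.
    N10: 60+40 = 100 > 90
    N25: 60+40 = 100 ≤ 110
    N26: 140+40 = 180 > 160
Round 2 — N10, N26 snap.
  N10 sheds 100 kN to N14, N27: 50 each.
    N14: 30+50 = 80 ≤ 100
    N27: 10+50 = 60 ≤ 90
  N26 sheds 180 kN to N16: 180 each.
    N16: 60+180 = 240 > 120
Round 3 — N16 snaps.
  N16 sheds 240 kN to N14, N25: 120 each.
    N14: 80+120 = 200 > 100
    N25: 100+120 = 220 > 110
Round 4 — N14, N25 snap.
  N14 sheds 200 kN: no online neighbours, lost.
  N25 sheds 220 kN: no online neighbours, lost.
No further breaks.

6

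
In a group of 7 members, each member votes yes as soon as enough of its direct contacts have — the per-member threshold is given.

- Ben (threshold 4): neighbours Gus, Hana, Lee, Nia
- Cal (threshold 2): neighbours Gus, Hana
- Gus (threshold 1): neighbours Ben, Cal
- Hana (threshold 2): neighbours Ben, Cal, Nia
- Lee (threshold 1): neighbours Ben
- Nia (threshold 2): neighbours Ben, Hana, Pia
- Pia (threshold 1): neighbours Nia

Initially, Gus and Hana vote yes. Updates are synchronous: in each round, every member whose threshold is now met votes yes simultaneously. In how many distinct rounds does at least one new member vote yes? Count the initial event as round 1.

2

Round 1 — Gus, Hana vote yes (initial).
Round 2 — checking thresholds:
  Ben: 2 of 4 neighbours < 4, holds.
  Cal: 2 of 2 neighbours ≥ 2, votes yes.
  Nia: 1 of 3 neighbours < 2, holds.
Round 3 — no new yes votes; cascade stops.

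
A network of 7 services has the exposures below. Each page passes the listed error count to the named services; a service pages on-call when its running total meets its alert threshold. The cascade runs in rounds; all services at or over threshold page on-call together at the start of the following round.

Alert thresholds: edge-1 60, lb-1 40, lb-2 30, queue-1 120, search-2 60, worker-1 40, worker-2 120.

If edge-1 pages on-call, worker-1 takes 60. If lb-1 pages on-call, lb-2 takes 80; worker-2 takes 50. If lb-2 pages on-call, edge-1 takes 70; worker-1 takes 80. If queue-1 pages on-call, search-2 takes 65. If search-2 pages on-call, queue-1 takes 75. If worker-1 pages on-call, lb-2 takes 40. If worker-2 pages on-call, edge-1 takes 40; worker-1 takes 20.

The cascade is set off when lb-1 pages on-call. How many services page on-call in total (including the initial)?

Round 1 — lb-1 pages on-call (initial).
  lb-2: +80 → 80 ≥ 30
  worker-2: +50 → 50 < 120
Round 2 — lb-2 pages on-call.
  edge-1: +70 → 70 ≥ 60
  worker-1: +80 → 80 ≥ 40
Round 3 — edge-1, worker-1 page on-call.
No further pages.

4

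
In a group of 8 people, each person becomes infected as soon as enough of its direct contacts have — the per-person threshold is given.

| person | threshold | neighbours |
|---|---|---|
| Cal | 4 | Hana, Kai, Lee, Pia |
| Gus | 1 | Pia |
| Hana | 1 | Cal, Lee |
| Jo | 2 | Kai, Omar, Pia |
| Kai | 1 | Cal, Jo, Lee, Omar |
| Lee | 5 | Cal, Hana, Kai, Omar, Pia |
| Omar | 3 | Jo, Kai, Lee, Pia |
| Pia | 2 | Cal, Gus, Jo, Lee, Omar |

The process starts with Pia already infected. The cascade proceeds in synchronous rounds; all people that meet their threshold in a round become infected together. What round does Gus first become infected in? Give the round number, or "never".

Round 1 — Pia becomes infected (initial).
Round 2 — checking thresholds:
  Cal: 1 of 4 neighbours < 4, holds.
  Gus: 1 of 1 neighbours ≥ 1, becomes infected.
  Jo: 1 of 3 neighbours < 2, holds.
  Lee: 1 of 5 neighbours < 5, holds.
  Omar: 1 of 4 neighbours < 3, holds.
Round 3 — no new infections; cascade stops.

2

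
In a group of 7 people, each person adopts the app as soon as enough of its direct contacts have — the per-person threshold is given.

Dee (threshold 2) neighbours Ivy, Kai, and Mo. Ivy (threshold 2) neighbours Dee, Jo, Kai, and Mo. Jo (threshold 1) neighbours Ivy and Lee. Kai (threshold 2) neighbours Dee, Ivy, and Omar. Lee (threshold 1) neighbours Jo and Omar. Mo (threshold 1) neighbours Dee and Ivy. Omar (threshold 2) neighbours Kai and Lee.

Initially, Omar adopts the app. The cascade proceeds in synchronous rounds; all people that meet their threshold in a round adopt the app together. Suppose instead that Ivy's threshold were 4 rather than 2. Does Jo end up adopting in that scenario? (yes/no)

yes

With Ivy's threshold at 4:
Round 1 — Omar adopts the app (initial).
Round 2 — checking thresholds:
  Kai: 1 of 3 neighbours < 2, holds.
  Lee: 1 of 2 neighbours ≥ 1, adopts the app.
Round 3 — checking thresholds:
  Jo: 1 of 2 neighbours ≥ 1, adopts the app.
  Kai: 1 of 3 neighbours < 2, holds.
Round 4 — no new adoptions; cascade stops.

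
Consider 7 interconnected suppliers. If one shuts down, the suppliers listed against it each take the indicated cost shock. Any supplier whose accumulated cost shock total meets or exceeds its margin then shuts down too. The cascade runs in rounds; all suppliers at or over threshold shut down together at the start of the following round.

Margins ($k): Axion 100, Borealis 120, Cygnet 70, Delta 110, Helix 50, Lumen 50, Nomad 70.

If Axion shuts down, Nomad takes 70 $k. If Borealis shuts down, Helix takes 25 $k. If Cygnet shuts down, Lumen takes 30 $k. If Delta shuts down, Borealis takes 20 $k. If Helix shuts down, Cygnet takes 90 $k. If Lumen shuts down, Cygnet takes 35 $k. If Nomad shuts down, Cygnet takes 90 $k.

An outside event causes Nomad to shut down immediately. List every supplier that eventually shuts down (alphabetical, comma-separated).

Cygnet, Nomad

Round 1 — Nomad shuts down (initial).
  Cygnet: +90 → 90 ≥ 70
Round 2 — Cygnet shuts down.
  Lumen: +30 → 30 < 50
No further shutdowns.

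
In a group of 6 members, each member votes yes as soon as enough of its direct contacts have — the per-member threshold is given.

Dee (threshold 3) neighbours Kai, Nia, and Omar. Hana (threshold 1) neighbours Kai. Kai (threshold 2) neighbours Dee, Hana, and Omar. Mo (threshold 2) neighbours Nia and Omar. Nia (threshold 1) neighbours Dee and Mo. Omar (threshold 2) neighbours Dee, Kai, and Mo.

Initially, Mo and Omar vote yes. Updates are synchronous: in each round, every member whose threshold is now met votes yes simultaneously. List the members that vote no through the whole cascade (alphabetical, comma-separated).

Round 1 — Mo, Omar vote yes (initial).
Round 2 — checking thresholds:
  Dee: 1 of 3 neighbours < 3, not yet.
  Kai: 1 of 3 neighbours < 2, not yet.
  Nia: 1 of 2 neighbours ≥ 1, votes yes.
Round 3 — no new yes votes; cascade stops.

Dee, Hana, Kai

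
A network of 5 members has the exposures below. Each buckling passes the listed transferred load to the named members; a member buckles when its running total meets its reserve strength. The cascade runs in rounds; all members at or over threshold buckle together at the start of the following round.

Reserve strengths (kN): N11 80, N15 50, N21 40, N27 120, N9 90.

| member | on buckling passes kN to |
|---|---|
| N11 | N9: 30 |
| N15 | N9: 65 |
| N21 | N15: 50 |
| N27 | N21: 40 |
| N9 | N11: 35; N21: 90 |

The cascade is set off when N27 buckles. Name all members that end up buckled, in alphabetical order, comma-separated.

N15, N21, N27

Round 1 — N27 buckles (initial).
  N21: +40 → 40 ≥ 40
Round 2 — N21 buckles.
  N15: +50 → 50 ≥ 50
Round 3 — N15 buckles.
  N9: +65 → 65 < 90
No further bucklings.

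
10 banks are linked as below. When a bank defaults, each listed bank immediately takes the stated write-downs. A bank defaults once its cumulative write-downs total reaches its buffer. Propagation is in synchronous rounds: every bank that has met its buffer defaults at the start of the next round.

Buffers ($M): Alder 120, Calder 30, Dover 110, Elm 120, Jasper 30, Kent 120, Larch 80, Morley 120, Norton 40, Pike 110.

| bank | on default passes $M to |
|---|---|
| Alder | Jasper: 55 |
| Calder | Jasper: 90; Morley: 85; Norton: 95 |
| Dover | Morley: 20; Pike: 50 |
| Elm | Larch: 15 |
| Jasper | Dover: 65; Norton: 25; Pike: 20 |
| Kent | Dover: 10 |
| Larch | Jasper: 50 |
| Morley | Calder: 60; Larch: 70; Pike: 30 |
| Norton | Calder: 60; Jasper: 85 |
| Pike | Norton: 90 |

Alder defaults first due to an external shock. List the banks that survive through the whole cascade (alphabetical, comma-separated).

Round 1 — Alder defaults (initial).
  Jasper: +55 → 55 ≥ 30
Round 2 — Jasper defaults.
  Dover: +65 → 65 < 110
  Norton: +25 → 25 < 40
  Pike: +20 → 20 < 110
No further defaults.

Calder, Dover, Elm, Kent, Larch, Morley, Norton, Pike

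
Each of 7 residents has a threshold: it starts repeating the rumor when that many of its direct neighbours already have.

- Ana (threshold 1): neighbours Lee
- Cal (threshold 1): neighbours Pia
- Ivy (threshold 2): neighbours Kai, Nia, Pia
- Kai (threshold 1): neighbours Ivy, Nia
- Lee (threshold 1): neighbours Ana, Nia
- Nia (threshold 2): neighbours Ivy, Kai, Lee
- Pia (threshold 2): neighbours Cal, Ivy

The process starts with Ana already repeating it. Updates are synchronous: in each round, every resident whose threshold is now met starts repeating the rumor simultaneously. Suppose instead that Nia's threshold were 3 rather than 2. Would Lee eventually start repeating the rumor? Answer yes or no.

With Nia's threshold at 3:
Round 1 — Ana starts repeating the rumor (initial).
Round 2 — checking thresholds:
  Lee: 1 of 2 neighbours ≥ 1, starts repeating the rumor.
Round 3 — no new spreads; cascade stops.

yes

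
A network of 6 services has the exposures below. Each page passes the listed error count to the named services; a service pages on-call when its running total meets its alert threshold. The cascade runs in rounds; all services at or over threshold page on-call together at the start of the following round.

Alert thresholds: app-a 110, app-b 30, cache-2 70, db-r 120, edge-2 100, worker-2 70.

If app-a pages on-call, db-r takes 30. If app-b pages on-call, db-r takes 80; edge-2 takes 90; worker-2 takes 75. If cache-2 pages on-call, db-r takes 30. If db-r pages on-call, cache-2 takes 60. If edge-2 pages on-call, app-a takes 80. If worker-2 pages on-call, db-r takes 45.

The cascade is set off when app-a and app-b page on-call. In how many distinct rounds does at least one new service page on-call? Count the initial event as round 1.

3

Round 1 — app-a, app-b page on-call (initial).
  db-r: +30+80 → 110 < 120
  edge-2: +90 → 90 < 100
  worker-2: +75 → 75 ≥ 70
Round 2 — worker-2 pages on-call.
  db-r: +45 → 155 ≥ 120
Round 3 — db-r pages on-call.
  cache-2: +60 → 60 < 70
No further pages.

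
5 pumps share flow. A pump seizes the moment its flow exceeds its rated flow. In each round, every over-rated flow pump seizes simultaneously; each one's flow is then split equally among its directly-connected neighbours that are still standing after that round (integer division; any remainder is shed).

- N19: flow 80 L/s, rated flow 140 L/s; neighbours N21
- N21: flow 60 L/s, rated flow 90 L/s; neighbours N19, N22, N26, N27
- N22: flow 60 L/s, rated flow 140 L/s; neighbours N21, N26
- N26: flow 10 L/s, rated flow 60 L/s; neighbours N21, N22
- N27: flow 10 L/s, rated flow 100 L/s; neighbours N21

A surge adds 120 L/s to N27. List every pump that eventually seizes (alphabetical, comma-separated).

N19, N21, N22, N26, N27

Round 1 — N27 at 130 > 100. N27 seizes.
  N27 sheds 130 L/s to N21: 130 each.
    N21: 60+130 = 190 > 90
Round 2 — N21 seizes.
  N21 sheds 190 L/s to N19, N22, N26: 63 each (1 lost).
    N19: 80+63 = 143 > 140
    N22: 60+63 = 123 ≤ 140
    N26: 10+63 = 73 > 60
Round 3 — N19, N26 seize.
  N19 sheds 143 L/s: no online neighbours, lost.
  N26 sheds 73 L/s to N22: 73 each.
    N22: 123+73 = 196 > 140
Round 4 — N22 seizes.
  N22 sheds 196 L/s: no online neighbours, lost.
No further seizures.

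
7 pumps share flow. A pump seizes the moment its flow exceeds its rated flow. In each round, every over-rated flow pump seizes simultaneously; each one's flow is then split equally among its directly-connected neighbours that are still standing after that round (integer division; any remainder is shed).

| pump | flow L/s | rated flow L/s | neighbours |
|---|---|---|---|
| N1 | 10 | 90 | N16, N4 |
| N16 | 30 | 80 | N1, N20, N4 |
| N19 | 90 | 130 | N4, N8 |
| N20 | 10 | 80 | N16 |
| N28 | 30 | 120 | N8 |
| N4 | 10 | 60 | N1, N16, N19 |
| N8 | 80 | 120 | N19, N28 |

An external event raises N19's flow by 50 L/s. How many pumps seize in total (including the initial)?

4

Round 1 — N19 at 140 > 130. N19 seizes.
  N19 sheds 140 L/s to N4, N8: 70 each.
    N4: 10+70 = 80 > 60
    N8: 80+70 = 150 > 120
Round 2 — N4, N8 seize.
  N4 sheds 80 L/s to N1, N16: 40 each.
    N1: 10+40 = 50 ≤ 90
    N16: 30+40 = 70 ≤ 80
  N8 sheds 150 L/s to N28: 150 each.
    N28: 30+150 = 180 > 120
Round 3 — N28 seizes.
  N28 sheds 180 L/s: no online neighbours, lost.
No further seizures.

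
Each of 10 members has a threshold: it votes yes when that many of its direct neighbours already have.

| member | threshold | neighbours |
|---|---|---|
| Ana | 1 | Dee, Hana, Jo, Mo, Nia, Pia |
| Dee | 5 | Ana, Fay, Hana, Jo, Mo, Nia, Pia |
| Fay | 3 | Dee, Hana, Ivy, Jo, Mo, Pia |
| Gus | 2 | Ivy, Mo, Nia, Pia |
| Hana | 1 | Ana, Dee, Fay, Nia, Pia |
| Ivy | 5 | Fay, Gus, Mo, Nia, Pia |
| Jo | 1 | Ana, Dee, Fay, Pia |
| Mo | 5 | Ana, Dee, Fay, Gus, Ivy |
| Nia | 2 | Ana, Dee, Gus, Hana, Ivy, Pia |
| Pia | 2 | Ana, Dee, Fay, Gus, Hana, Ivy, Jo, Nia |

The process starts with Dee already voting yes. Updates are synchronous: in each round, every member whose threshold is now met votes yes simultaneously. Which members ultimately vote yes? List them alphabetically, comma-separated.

Ana, Dee, Fay, Gus, Hana, Jo, Nia, Pia

Round 1 — Dee votes yes (initial).
Round 2 — checking thresholds:
  Ana: 1 of 6 neighbours ≥ 1, votes yes.
  Fay: 1 of 6 neighbours < 3, not yet.
  Hana: 1 of 5 neighbours ≥ 1, votes yes.
  Jo: 1 of 4 neighbours ≥ 1, votes yes.
  Mo: 1 of 5 neighbours < 5, not yet.
  Nia: 1 of 6 neighbours < 2, not yet.
  Pia: 1 of 8 neighbours < 2, not yet.
Round 3 — checking thresholds:
  Fay: 3 of 6 neighbours ≥ 3, votes yes.
  Mo: 2 of 5 neighbours < 5, not yet.
  Nia: 3 of 6 neighbours ≥ 2, votes yes.
  Pia: 4 of 8 neighbours ≥ 2, votes yes.
Round 4 — checking thresholds:
  Gus: 2 of 4 neighbours ≥ 2, votes yes.
  Ivy: 3 of 5 neighbours < 5, not yet.
  Mo: 3 of 5 neighbours < 5, not yet.
Round 5 — no new yes votes; cascade stops.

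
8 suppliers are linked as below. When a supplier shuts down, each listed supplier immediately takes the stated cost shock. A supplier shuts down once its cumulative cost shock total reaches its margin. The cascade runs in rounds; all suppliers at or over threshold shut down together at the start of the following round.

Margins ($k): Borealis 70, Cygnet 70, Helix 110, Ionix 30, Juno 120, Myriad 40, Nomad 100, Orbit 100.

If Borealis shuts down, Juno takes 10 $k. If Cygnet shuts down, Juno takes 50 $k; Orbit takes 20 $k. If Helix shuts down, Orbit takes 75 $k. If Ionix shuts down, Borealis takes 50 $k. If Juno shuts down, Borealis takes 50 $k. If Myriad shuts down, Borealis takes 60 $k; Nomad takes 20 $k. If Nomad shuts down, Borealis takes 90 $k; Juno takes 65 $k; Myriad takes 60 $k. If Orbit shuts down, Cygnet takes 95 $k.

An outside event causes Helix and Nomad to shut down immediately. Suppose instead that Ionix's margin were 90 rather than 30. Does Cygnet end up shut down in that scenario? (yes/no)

With Ionix's margin at 90:
Round 1 — Helix, Nomad shut down (initial).
  Borealis: +90 → 90 ≥ 70
  Juno: +65 → 65 < 120
  Myriad: +60 → 60 ≥ 40
  Orbit: +75 → 75 < 100
Round 2 — Borealis, Myriad shut down.
  Juno: +10 → 75 < 120
No further shutdowns.

no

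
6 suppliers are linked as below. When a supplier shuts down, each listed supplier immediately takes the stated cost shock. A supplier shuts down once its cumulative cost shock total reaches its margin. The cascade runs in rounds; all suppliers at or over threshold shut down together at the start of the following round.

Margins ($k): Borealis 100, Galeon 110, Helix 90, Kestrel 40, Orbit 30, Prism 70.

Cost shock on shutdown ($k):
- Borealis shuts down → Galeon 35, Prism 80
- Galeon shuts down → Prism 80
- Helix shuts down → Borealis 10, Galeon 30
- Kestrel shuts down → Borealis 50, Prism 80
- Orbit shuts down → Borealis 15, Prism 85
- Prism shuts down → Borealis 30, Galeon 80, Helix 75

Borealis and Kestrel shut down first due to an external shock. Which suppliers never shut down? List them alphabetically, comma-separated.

Helix, Orbit

Round 1 — Borealis, Kestrel shut down (initial).
  Galeon: +35 → 35 < 110
  Prism: +80+80 → 160 ≥ 70
Round 2 — Prism shuts down.
  Galeon: +80 → 115 ≥ 110
  Helix: +75 → 75 < 90
Round 3 — Galeon shuts down.
No further shutdowns.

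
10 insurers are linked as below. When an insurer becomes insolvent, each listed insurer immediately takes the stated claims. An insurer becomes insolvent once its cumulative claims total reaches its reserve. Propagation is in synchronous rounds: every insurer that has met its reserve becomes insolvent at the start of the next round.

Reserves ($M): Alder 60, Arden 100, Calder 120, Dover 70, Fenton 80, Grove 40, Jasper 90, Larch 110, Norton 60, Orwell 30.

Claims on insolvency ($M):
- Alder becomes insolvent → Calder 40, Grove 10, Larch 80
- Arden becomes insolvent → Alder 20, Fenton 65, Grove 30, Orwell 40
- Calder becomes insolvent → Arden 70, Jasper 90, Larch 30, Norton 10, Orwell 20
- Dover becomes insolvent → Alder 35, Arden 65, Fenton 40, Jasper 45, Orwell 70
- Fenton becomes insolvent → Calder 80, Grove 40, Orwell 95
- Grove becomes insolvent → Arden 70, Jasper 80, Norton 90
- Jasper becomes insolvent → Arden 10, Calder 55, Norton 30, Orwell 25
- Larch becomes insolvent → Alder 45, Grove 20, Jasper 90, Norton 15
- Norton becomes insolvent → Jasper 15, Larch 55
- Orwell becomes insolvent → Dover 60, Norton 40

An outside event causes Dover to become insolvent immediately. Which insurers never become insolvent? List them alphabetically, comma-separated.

Round 1 — Dover becomes insolvent (initial).
  Alder: +35 → 35 < 60
  Arden: +65 → 65 < 100
  Fenton: +40 → 40 < 80
  Jasper: +45 → 45 < 90
  Orwell: +70 → 70 ≥ 30
Round 2 — Orwell becomes insolvent.
  Norton: +40 → 40 < 60
No further insolvencies.

Alder, Arden, Calder, Fenton, Grove, Jasper, Larch, Norton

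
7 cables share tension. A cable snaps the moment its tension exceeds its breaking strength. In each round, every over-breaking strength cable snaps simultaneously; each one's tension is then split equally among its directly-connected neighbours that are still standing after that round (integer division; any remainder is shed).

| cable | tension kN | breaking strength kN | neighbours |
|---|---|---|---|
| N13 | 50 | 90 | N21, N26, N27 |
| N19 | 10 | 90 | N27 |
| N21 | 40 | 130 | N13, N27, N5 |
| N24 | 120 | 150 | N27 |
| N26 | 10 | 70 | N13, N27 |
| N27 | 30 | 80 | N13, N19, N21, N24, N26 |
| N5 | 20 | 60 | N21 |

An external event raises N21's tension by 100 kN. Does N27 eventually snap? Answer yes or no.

Round 1 — N21 at 140 > 130. N21 snaps.
  N21 sheds 140 kN to N13, N27, N5: 46 each (2 lost).
    N13: 50+46 = 96 > 90
    N27: 30+46 = 76 ≤ 80
    N5: 20+46 = 66 > 60
Round 2 — N13, N5 snap.
  N13 sheds 96 kN to N26, N27: 48 each.
    N26: 10+48 = 58 ≤ 70
    N27: 76+48 = 124 > 80
  N5 sheds 66 kN: no online neighbours, lost.
Round 3 — N27 snaps.
  N27 sheds 124 kN to N19, N24, N26: 41 each (1 lost).
    N19: 10+41 = 51 ≤ 90
    N24: 120+41 = 161 > 150
    N26: 58+41 = 99 > 70
Round 4 — N24, N26 snap.
  N24 sheds 161 kN: no online neighbours, lost.
  N26 sheds 99 kN: no online neighbours, lost.
No further breaks.

yes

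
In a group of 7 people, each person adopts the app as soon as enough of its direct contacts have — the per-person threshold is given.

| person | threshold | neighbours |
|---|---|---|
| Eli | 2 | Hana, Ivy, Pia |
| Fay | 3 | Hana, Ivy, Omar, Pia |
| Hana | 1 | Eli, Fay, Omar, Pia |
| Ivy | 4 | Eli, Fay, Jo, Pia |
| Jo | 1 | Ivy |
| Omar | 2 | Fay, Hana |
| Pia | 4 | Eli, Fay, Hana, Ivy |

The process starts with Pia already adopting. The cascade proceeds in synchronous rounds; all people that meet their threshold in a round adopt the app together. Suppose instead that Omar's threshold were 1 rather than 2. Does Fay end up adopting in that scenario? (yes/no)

With Omar's threshold at 1:
Round 1 — Pia adopts the app (initial).
Round 2 — checking thresholds:
  Eli: 1 of 3 neighbours < 2, holds.
  Fay: 1 of 4 neighbours < 3, holds.
  Hana: 1 of 4 neighbours ≥ 1, adopts the app.
  Ivy: 1 of 4 neighbours < 4, holds.
Round 3 — checking thresholds:
  Eli: 2 of 3 neighbours ≥ 2, adopts the app.
  Fay: 2 of 4 neighbours < 3, holds.
  Ivy: 1 of 4 neighbours < 4, holds.
  Omar: 1 of 2 neighbours ≥ 1, adopts the app.
Round 4 — checking thresholds:
  Fay: 3 of 4 neighbours ≥ 3, adopts the app.
  Ivy: 2 of 4 neighbours < 4, holds.
Round 5 — no new adoptions; cascade stops.

yes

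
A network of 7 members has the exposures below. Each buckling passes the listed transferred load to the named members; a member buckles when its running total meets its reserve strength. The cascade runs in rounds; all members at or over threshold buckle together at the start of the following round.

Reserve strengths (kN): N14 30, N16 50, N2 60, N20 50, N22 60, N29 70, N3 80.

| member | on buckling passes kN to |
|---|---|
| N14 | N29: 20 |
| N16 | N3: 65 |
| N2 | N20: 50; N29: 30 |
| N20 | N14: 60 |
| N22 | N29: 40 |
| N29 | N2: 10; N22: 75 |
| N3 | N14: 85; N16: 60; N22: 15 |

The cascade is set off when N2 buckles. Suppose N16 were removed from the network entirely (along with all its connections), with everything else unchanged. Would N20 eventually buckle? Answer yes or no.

With N16 removed:
Round 1 — N2 buckles (initial).
  N20: +50 → 50 ≥ 50
  N29: +30 → 30 < 70
Round 2 — N20 buckles.
  N14: +60 → 60 ≥ 30
Round 3 — N14 buckles.
  N29: +20 → 50 < 70
No further bucklings.

yes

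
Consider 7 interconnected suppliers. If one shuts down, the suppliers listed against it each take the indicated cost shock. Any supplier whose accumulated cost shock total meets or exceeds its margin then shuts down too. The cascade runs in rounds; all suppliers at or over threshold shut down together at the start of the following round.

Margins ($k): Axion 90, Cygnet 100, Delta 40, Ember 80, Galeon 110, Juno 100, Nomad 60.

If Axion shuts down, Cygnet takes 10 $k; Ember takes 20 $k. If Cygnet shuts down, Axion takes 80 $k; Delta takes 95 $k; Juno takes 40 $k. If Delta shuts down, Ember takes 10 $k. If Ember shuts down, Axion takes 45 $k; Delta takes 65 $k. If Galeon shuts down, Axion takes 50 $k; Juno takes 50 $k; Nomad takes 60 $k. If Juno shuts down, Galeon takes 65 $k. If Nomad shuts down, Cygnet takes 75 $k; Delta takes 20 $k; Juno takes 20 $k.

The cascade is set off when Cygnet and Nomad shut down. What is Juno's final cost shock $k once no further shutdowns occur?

Round 1 — Cygnet, Nomad shut down (initial).
  Axion: +80 → 80 < 90
  Delta: +95+20 → 115 ≥ 40
  Juno: +40+20 → 60 < 100
Round 2 — Delta shuts down.
  Ember: +10 → 10 < 80
No further shutdowns.

60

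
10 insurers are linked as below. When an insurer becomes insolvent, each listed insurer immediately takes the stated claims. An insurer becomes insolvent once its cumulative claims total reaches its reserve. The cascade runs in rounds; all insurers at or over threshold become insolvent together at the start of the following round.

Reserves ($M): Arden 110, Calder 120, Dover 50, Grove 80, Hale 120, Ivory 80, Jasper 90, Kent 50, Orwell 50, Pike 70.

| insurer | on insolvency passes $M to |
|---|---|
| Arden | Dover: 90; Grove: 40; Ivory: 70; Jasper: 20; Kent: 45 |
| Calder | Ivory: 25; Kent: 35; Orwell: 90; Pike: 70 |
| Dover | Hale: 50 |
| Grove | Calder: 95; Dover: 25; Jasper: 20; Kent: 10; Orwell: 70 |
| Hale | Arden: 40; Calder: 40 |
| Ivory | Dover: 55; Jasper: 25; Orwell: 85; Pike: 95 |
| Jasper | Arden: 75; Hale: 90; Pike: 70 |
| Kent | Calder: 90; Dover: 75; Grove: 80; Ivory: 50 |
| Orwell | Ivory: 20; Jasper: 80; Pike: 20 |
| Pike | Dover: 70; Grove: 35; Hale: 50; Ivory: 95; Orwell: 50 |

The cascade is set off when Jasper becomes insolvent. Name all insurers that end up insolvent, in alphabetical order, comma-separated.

Arden, Dover, Hale, Ivory, Jasper, Orwell, Pike

Round 1 — Jasper becomes insolvent (initial).
  Arden: +75 → 75 < 110
  Hale: +90 → 90 < 120
  Pike: +70 → 70 ≥ 70
Round 2 — Pike becomes insolvent.
  Dover: +70 → 70 ≥ 50
  Grove: +35 → 35 < 80
  Hale: +50 → 140 ≥ 120
  Ivory: +95 → 95 ≥ 80
  Orwell: +50 → 50 ≥ 50
Round 3 — Dover, Hale, Ivory, Orwell become insolvent.
  Arden: +40 → 115 ≥ 110
  Calder: +40 → 40 < 120
Round 4 — Arden becomes insolvent.
  Grove: +40 → 75 < 80
  Kent: +45 → 45 < 50
No further insolvencies.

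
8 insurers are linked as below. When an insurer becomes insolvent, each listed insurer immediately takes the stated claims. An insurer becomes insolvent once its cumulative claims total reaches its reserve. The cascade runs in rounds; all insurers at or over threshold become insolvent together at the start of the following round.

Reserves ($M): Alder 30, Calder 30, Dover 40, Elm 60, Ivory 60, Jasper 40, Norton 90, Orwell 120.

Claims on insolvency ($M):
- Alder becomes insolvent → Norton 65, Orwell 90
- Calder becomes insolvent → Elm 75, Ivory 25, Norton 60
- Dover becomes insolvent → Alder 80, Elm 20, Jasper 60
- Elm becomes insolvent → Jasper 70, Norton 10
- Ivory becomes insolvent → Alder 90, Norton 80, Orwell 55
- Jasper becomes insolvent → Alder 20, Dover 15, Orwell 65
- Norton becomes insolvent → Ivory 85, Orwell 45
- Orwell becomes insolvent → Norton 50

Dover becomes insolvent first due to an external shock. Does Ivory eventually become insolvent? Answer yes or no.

yes

Round 1 — Dover becomes insolvent (initial).
  Alder: +80 → 80 ≥ 30
  Elm: +20 → 20 < 60
  Jasper: +60 → 60 ≥ 40
Round 2 — Alder, Jasper become insolvent.
  Norton: +65 → 65 < 90
  Orwell: +90+65 → 155 ≥ 120
Round 3 — Orwell becomes insolvent.
  Norton: +50 → 115 ≥ 90
Round 4 — Norton becomes insolvent.
  Ivory: +85 → 85 ≥ 60
Round 5 — Ivory becomes insolvent.
No further insolvencies.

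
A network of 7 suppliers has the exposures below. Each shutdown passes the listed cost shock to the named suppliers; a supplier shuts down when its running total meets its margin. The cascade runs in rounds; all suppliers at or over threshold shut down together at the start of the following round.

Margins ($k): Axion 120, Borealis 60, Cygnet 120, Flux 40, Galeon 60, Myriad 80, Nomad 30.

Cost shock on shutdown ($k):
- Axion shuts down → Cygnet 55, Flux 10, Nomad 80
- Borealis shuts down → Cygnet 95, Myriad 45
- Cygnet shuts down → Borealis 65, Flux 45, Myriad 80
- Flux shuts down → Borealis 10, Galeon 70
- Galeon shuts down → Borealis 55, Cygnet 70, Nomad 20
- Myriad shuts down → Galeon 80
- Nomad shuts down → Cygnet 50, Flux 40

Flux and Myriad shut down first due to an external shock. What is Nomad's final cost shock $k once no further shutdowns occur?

20

Round 1 — Flux, Myriad shut down (initial).
  Borealis: +10 → 10 < 60
  Galeon: +70+80 → 150 ≥ 60
Round 2 — Galeon shuts down.
  Borealis: +55 → 65 ≥ 60
  Cygnet: +70 → 70 < 120
  Nomad: +20 → 20 < 30
Round 3 — Borealis shuts down.
  Cygnet: +95 → 165 ≥ 120
Round 4 — Cygnet shuts down.
No further shutdowns.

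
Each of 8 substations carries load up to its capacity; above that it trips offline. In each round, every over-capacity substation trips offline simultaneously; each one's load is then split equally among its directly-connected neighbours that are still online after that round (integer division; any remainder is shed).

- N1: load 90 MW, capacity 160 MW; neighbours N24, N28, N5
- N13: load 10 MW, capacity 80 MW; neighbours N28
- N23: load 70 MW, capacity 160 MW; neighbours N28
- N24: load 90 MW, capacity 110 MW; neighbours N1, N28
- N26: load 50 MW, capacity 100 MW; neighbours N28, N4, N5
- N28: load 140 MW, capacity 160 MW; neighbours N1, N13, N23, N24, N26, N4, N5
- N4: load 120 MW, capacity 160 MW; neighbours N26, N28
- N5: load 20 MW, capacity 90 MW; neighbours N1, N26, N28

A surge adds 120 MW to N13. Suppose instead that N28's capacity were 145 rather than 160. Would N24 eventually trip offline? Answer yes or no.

yes

With N28's capacity at 145:
Round 1 — N13 at 130 > 80. N13 trips offline.
  N13 sheds 130 MW to N28: 130 each.
    N28: 140+130 = 270 > 145
Round 2 — N28 trips offline.
  N28 sheds 270 MW to N1, N23, N24, N26, N4, N5: 45 each.
    N1: 90+45 = 135 ≤ 160
    N23: 70+45 = 115 ≤ 160
    N24: 90+45 = 135 > 110
    N26: 50+45 = 95 ≤ 100
    N4: 120+45 = 165 > 160
    N5: 20+45 = 65 ≤ 90
Round 3 — N24, N4 trip offline.
  N24 sheds 135 MW to N1: 135 each.
    N1: 135+135 = 270 > 160
  N4 sheds 165 MW to N26: 165 each.
    N26: 95+165 = 260 > 100
Round 4 — N1, N26 trip offline.
  N1 sheds 270 MW to N5: 270 each.
    N5: 65+270 = 335 > 90
  N26 sheds 260 MW to N5: 260 each.
    N5: 335+260 = 595 > 90
Round 5 — N5 trips offline.
  N5 sheds 595 MW: no online neighbours, lost.
No further trips.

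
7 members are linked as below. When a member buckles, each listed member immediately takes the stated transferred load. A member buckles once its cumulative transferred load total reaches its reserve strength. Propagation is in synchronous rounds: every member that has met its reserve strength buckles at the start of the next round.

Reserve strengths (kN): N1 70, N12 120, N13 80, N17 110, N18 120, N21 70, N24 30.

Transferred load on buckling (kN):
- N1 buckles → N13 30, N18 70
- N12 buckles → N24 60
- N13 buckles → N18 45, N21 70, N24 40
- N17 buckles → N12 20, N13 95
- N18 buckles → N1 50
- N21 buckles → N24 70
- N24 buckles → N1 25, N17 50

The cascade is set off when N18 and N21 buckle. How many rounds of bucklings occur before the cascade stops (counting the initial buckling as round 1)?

Round 1 — N18, N21 buckle (initial).
  N1: +50 → 50 < 70
  N24: +70 → 70 ≥ 30
Round 2 — N24 buckles.
  N1: +25 → 75 ≥ 70
  N17: +50 → 50 < 110
Round 3 — N1 buckles.
  N13: +30 → 30 < 80
No further bucklings.

3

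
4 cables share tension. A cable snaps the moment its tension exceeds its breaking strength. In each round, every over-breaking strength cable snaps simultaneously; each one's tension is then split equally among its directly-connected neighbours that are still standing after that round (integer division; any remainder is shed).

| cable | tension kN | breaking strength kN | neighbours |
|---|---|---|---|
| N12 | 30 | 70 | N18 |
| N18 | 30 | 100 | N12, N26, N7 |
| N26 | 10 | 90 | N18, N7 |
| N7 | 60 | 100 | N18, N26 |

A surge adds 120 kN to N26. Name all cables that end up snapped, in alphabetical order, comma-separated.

Round 1 — N26 at 130 > 90. N26 snaps.
  N26 sheds 130 kN to N18, N7: 65 each.
    N18: 30+65 = 95 ≤ 100
    N7: 60+65 = 125 > 100
Round 2 — N7 snaps.
  N7 sheds 125 kN to N18: 125 each.
    N18: 95+125 = 220 > 100
Round 3 — N18 snaps.
  N18 sheds 220 kN to N12: 220 each.
    N12: 30+220 = 250 > 70
Round 4 — N12 snaps.
  N12 sheds 250 kN: no online neighbours, lost.
No further breaks.

N12, N18, N26, N7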